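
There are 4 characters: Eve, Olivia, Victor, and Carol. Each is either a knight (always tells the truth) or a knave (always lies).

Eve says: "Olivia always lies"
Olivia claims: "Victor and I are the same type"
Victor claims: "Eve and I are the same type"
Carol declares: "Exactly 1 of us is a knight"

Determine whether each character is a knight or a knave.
Eve is a knight.
Olivia is a knave.
Victor is a knight.
Carol is a knave.

Verification:
- Eve (knight) says "Olivia always lies" - this is TRUE because Olivia is a knave.
- Olivia (knave) says "Victor and I are the same type" - this is FALSE (a lie) because Olivia is a knave and Victor is a knight.
- Victor (knight) says "Eve and I are the same type" - this is TRUE because Victor is a knight and Eve is a knight.
- Carol (knave) says "Exactly 1 of us is a knight" - this is FALSE (a lie) because there are 2 knights.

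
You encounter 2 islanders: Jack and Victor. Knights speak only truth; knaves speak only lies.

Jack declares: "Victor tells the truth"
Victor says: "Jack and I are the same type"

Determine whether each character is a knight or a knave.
Jack is a knight.
Victor is a knight.

Verification:
- Jack (knight) says "Victor tells the truth" - this is TRUE because Victor is a knight.
- Victor (knight) says "Jack and I are the same type" - this is TRUE because Victor is a knight and Jack is a knight.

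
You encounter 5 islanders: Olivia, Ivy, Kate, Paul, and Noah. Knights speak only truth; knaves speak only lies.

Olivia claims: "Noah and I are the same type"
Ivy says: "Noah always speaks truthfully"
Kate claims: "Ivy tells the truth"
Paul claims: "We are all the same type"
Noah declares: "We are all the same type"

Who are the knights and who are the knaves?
Olivia is a knight.
Ivy is a knight.
Kate is a knight.
Paul is a knight.
Noah is a knight.

Verification:
- Olivia (knight) says "Noah and I are the same type" - this is TRUE because Olivia is a knight and Noah is a knight.
- Ivy (knight) says "Noah always speaks truthfully" - this is TRUE because Noah is a knight.
- Kate (knight) says "Ivy tells the truth" - this is TRUE because Ivy is a knight.
- Paul (knight) says "We are all the same type" - this is TRUE because Olivia, Ivy, Kate, Paul, and Noah are knights.
- Noah (knight) says "We are all the same type" - this is TRUE because Olivia, Ivy, Kate, Paul, and Noah are knights.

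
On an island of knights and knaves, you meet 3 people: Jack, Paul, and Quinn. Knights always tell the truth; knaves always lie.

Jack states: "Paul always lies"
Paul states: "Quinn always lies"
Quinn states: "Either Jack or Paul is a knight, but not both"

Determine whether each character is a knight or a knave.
Jack is a knight.
Paul is a knave.
Quinn is a knight.

Verification:
- Jack (knight) says "Paul always lies" - this is TRUE because Paul is a knave.
- Paul (knave) says "Quinn always lies" - this is FALSE (a lie) because Quinn is a knight.
- Quinn (knight) says "Either Jack or Paul is a knight, but not both" - this is TRUE because Jack is a knight and Paul is a knave.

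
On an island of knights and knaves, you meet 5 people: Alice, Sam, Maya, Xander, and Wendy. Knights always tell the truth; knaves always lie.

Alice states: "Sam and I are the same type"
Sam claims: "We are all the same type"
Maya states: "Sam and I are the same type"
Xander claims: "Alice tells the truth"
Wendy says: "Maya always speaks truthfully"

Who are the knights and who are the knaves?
Alice is a knight.
Sam is a knight.
Maya is a knight.
Xander is a knight.
Wendy is a knight.

Verification:
- Alice (knight) says "Sam and I are the same type" - this is TRUE because Alice is a knight and Sam is a knight.
- Sam (knight) says "We are all the same type" - this is TRUE because Alice, Sam, Maya, Xander, and Wendy are knights.
- Maya (knight) says "Sam and I are the same type" - this is TRUE because Maya is a knight and Sam is a knight.
- Xander (knight) says "Alice tells the truth" - this is TRUE because Alice is a knight.
- Wendy (knight) says "Maya always speaks truthfully" - this is TRUE because Maya is a knight.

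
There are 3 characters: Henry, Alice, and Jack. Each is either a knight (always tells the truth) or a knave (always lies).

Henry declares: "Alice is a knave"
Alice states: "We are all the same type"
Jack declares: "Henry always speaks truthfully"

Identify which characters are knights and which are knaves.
Henry is a knight.
Alice is a knave.
Jack is a knight.

Verification:
- Henry (knight) says "Alice is a knave" - this is TRUE because Alice is a knave.
- Alice (knave) says "We are all the same type" - this is FALSE (a lie) because Henry and Jack are knights and Alice is a knave.
- Jack (knight) says "Henry always speaks truthfully" - this is TRUE because Henry is a knight.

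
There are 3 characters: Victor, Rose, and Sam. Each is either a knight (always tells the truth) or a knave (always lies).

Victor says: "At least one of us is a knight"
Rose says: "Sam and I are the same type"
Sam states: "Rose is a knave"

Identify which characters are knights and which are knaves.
Victor is a knight.
Rose is a knave.
Sam is a knight.

Verification:
- Victor (knight) says "At least one of us is a knight" - this is TRUE because Victor and Sam are knights.
- Rose (knave) says "Sam and I are the same type" - this is FALSE (a lie) because Rose is a knave and Sam is a knight.
- Sam (knight) says "Rose is a knave" - this is TRUE because Rose is a knave.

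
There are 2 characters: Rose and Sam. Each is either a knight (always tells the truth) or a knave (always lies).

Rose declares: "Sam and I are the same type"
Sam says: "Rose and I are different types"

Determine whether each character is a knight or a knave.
Rose is a knave.
Sam is a knight.

Verification:
- Rose (knave) says "Sam and I are the same type" - this is FALSE (a lie) because Rose is a knave and Sam is a knight.
- Sam (knight) says "Rose and I are different types" - this is TRUE because Sam is a knight and Rose is a knave.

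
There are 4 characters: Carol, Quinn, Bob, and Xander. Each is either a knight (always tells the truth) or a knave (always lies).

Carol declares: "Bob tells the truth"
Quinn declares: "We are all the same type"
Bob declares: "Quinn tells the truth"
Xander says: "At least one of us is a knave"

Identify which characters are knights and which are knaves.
Carol is a knave.
Quinn is a knave.
Bob is a knave.
Xander is a knight.

Verification:
- Carol (knave) says "Bob tells the truth" - this is FALSE (a lie) because Bob is a knave.
- Quinn (knave) says "We are all the same type" - this is FALSE (a lie) because Xander is a knight and Carol, Quinn, and Bob are knaves.
- Bob (knave) says "Quinn tells the truth" - this is FALSE (a lie) because Quinn is a knave.
- Xander (knight) says "At least one of us is a knave" - this is TRUE because Carol, Quinn, and Bob are knaves.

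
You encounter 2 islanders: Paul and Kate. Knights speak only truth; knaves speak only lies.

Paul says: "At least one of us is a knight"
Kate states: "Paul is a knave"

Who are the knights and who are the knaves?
Paul is a knight.
Kate is a knave.

Verification:
- Paul (knight) says "At least one of us is a knight" - this is TRUE because Paul is a knight.
- Kate (knave) says "Paul is a knave" - this is FALSE (a lie) because Paul is a knight.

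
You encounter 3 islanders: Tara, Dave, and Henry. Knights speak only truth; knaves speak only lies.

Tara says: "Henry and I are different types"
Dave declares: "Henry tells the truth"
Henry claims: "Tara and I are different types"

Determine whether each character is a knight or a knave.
Tara is a knave.
Dave is a knave.
Henry is a knave.

Verification:
- Tara (knave) says "Henry and I are different types" - this is FALSE (a lie) because Tara is a knave and Henry is a knave.
- Dave (knave) says "Henry tells the truth" - this is FALSE (a lie) because Henry is a knave.
- Henry (knave) says "Tara and I are different types" - this is FALSE (a lie) because Henry is a knave and Tara is a knave.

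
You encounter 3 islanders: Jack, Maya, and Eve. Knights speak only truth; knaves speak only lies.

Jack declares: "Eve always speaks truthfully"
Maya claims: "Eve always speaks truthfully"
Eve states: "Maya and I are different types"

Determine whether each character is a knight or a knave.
Jack is a knave.
Maya is a knave.
Eve is a knave.

Verification:
- Jack (knave) says "Eve always speaks truthfully" - this is FALSE (a lie) because Eve is a knave.
- Maya (knave) says "Eve always speaks truthfully" - this is FALSE (a lie) because Eve is a knave.
- Eve (knave) says "Maya and I are different types" - this is FALSE (a lie) because Eve is a knave and Maya is a knave.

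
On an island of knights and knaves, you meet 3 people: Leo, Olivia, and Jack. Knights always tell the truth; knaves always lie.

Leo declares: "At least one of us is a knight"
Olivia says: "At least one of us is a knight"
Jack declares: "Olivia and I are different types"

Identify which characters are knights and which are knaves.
Leo is a knave.
Olivia is a knave.
Jack is a knave.

Verification:
- Leo (knave) says "At least one of us is a knight" - this is FALSE (a lie) because no one is a knight.
- Olivia (knave) says "At least one of us is a knight" - this is FALSE (a lie) because no one is a knight.
- Jack (knave) says "Olivia and I are different types" - this is FALSE (a lie) because Jack is a knave and Olivia is a knave.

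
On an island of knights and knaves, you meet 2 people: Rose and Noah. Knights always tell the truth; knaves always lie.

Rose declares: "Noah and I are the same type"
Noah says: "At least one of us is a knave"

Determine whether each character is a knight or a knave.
Rose is a knave.
Noah is a knight.

Verification:
- Rose (knave) says "Noah and I are the same type" - this is FALSE (a lie) because Rose is a knave and Noah is a knight.
- Noah (knight) says "At least one of us is a knave" - this is TRUE because Rose is a knave.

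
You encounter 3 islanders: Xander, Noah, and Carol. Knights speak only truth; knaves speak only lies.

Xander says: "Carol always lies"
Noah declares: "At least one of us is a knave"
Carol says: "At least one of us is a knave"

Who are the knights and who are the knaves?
Xander is a knave.
Noah is a knight.
Carol is a knight.

Verification:
- Xander (knave) says "Carol always lies" - this is FALSE (a lie) because Carol is a knight.
- Noah (knight) says "At least one of us is a knave" - this is TRUE because Xander is a knave.
- Carol (knight) says "At least one of us is a knave" - this is TRUE because Xander is a knave.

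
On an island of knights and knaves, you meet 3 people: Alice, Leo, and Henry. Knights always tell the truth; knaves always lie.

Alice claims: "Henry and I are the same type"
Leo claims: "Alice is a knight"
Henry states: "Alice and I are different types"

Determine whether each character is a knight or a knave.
Alice is a knave.
Leo is a knave.
Henry is a knight.

Verification:
- Alice (knave) says "Henry and I are the same type" - this is FALSE (a lie) because Alice is a knave and Henry is a knight.
- Leo (knave) says "Alice is a knight" - this is FALSE (a lie) because Alice is a knave.
- Henry (knight) says "Alice and I are different types" - this is TRUE because Henry is a knight and Alice is a knave.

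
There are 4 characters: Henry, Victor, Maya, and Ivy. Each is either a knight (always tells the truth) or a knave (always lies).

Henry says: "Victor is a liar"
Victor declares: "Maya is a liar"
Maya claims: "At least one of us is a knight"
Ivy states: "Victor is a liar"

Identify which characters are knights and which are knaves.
Henry is a knight.
Victor is a knave.
Maya is a knight.
Ivy is a knight.

Verification:
- Henry (knight) says "Victor is a liar" - this is TRUE because Victor is a knave.
- Victor (knave) says "Maya is a liar" - this is FALSE (a lie) because Maya is a knight.
- Maya (knight) says "At least one of us is a knight" - this is TRUE because Henry, Maya, and Ivy are knights.
- Ivy (knight) says "Victor is a liar" - this is TRUE because Victor is a knave.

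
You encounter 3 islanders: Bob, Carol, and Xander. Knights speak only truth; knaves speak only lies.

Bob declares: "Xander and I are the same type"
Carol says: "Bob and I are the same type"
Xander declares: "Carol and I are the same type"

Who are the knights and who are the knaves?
Bob is a knight.
Carol is a knight.
Xander is a knight.

Verification:
- Bob (knight) says "Xander and I are the same type" - this is TRUE because Bob is a knight and Xander is a knight.
- Carol (knight) says "Bob and I are the same type" - this is TRUE because Carol is a knight and Bob is a knight.
- Xander (knight) says "Carol and I are the same type" - this is TRUE because Xander is a knight and Carol is a knight.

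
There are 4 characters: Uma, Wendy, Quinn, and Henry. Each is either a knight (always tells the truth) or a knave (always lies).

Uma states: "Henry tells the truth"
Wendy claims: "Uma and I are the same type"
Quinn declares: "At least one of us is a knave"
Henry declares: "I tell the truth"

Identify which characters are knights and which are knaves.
Uma is a knight.
Wendy is a knave.
Quinn is a knight.
Henry is a knight.

Verification:
- Uma (knight) says "Henry tells the truth" - this is TRUE because Henry is a knight.
- Wendy (knave) says "Uma and I are the same type" - this is FALSE (a lie) because Wendy is a knave and Uma is a knight.
- Quinn (knight) says "At least one of us is a knave" - this is TRUE because Wendy is a knave.
- Henry (knight) says "I tell the truth" - this is TRUE because Henry is a knight.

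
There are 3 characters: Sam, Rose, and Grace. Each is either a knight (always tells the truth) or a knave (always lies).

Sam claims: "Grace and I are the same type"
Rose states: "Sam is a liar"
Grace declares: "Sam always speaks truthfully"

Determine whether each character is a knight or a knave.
Sam is a knight.
Rose is a knave.
Grace is a knight.

Verification:
- Sam (knight) says "Grace and I are the same type" - this is TRUE because Sam is a knight and Grace is a knight.
- Rose (knave) says "Sam is a liar" - this is FALSE (a lie) because Sam is a knight.
- Grace (knight) says "Sam always speaks truthfully" - this is TRUE because Sam is a knight.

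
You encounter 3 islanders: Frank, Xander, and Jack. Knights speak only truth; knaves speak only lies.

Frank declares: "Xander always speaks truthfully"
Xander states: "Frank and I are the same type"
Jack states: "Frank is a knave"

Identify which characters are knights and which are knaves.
Frank is a knight.
Xander is a knight.
Jack is a knave.

Verification:
- Frank (knight) says "Xander always speaks truthfully" - this is TRUE because Xander is a knight.
- Xander (knight) says "Frank and I are the same type" - this is TRUE because Xander is a knight and Frank is a knight.
- Jack (knave) says "Frank is a knave" - this is FALSE (a lie) because Frank is a knight.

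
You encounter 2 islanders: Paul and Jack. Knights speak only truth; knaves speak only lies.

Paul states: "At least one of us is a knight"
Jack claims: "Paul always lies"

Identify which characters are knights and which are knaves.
Paul is a knight.
Jack is a knave.

Verification:
- Paul (knight) says "At least one of us is a knight" - this is TRUE because Paul is a knight.
- Jack (knave) says "Paul always lies" - this is FALSE (a lie) because Paul is a knight.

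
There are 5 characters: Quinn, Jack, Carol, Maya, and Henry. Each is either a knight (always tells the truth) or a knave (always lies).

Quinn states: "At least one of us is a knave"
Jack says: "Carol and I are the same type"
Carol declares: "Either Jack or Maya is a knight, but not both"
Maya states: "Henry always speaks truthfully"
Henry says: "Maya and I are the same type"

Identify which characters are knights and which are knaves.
Quinn is a knight.
Jack is a knave.
Carol is a knight.
Maya is a knight.
Henry is a knight.

Verification:
- Quinn (knight) says "At least one of us is a knave" - this is TRUE because Jack is a knave.
- Jack (knave) says "Carol and I are the same type" - this is FALSE (a lie) because Jack is a knave and Carol is a knight.
- Carol (knight) says "Either Jack or Maya is a knight, but not both" - this is TRUE because Jack is a knave and Maya is a knight.
- Maya (knight) says "Henry always speaks truthfully" - this is TRUE because Henry is a knight.
- Henry (knight) says "Maya and I are the same type" - this is TRUE because Henry is a knight and Maya is a knight.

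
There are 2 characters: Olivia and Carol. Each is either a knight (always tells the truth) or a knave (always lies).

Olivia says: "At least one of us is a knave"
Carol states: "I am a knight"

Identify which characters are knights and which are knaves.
Olivia is a knight.
Carol is a knave.

Verification:
- Olivia (knight) says "At least one of us is a knave" - this is TRUE because Carol is a knave.
- Carol (knave) says "I am a knight" - this is FALSE (a lie) because Carol is a knave.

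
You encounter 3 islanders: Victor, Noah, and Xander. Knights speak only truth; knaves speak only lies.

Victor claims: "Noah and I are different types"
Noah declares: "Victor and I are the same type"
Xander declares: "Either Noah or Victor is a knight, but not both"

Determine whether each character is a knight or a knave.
Victor is a knight.
Noah is a knave.
Xander is a knight.

Verification:
- Victor (knight) says "Noah and I are different types" - this is TRUE because Victor is a knight and Noah is a knave.
- Noah (knave) says "Victor and I are the same type" - this is FALSE (a lie) because Noah is a knave and Victor is a knight.
- Xander (knight) says "Either Noah or Victor is a knight, but not both" - this is TRUE because Noah is a knave and Victor is a knight.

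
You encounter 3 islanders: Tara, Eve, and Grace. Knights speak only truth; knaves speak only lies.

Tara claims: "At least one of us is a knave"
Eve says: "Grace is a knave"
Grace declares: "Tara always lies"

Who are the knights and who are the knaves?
Tara is a knight.
Eve is a knight.
Grace is a knave.

Verification:
- Tara (knight) says "At least one of us is a knave" - this is TRUE because Grace is a knave.
- Eve (knight) says "Grace is a knave" - this is TRUE because Grace is a knave.
- Grace (knave) says "Tara always lies" - this is FALSE (a lie) because Tara is a knight.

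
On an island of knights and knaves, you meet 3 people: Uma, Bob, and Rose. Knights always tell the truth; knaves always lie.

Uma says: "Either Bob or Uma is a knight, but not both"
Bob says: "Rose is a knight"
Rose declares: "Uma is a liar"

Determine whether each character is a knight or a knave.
Uma is a knight.
Bob is a knave.
Rose is a knave.

Verification:
- Uma (knight) says "Either Bob or Uma is a knight, but not both" - this is TRUE because Bob is a knave and Uma is a knight.
- Bob (knave) says "Rose is a knight" - this is FALSE (a lie) because Rose is a knave.
- Rose (knave) says "Uma is a liar" - this is FALSE (a lie) because Uma is a knight.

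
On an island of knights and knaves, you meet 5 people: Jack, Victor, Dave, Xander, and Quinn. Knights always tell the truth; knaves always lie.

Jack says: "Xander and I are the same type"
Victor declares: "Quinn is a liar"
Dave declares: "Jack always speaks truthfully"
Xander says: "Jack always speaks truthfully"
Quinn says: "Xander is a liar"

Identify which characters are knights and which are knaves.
Jack is a knight.
Victor is a knight.
Dave is a knight.
Xander is a knight.
Quinn is a knave.

Verification:
- Jack (knight) says "Xander and I are the same type" - this is TRUE because Jack is a knight and Xander is a knight.
- Victor (knight) says "Quinn is a liar" - this is TRUE because Quinn is a knave.
- Dave (knight) says "Jack always speaks truthfully" - this is TRUE because Jack is a knight.
- Xander (knight) says "Jack always speaks truthfully" - this is TRUE because Jack is a knight.
- Quinn (knave) says "Xander is a liar" - this is FALSE (a lie) because Xander is a knight.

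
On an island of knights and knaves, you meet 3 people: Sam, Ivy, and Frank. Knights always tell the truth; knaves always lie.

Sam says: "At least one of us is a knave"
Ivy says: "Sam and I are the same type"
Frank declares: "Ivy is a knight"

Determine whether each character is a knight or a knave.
Sam is a knight.
Ivy is a knave.
Frank is a knave.

Verification:
- Sam (knight) says "At least one of us is a knave" - this is TRUE because Ivy and Frank are knaves.
- Ivy (knave) says "Sam and I are the same type" - this is FALSE (a lie) because Ivy is a knave and Sam is a knight.
- Frank (knave) says "Ivy is a knight" - this is FALSE (a lie) because Ivy is a knave.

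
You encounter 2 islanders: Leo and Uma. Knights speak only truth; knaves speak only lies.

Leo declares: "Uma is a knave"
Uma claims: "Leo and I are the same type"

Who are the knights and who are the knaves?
Leo is a knight.
Uma is a knave.

Verification:
- Leo (knight) says "Uma is a knave" - this is TRUE because Uma is a knave.
- Uma (knave) says "Leo and I are the same type" - this is FALSE (a lie) because Uma is a knave and Leo is a knight.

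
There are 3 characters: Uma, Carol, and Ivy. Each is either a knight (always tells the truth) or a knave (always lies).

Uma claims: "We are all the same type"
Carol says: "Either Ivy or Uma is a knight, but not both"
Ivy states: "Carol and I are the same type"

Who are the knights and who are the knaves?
Uma is a knave.
Carol is a knight.
Ivy is a knight.

Verification:
- Uma (knave) says "We are all the same type" - this is FALSE (a lie) because Carol and Ivy are knights and Uma is a knave.
- Carol (knight) says "Either Ivy or Uma is a knight, but not both" - this is TRUE because Ivy is a knight and Uma is a knave.
- Ivy (knight) says "Carol and I are the same type" - this is TRUE because Ivy is a knight and Carol is a knight.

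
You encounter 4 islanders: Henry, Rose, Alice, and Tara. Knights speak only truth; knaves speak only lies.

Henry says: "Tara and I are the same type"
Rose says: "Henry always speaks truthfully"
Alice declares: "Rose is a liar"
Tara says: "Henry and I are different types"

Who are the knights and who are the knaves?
Henry is a knave.
Rose is a knave.
Alice is a knight.
Tara is a knight.

Verification:
- Henry (knave) says "Tara and I are the same type" - this is FALSE (a lie) because Henry is a knave and Tara is a knight.
- Rose (knave) says "Henry always speaks truthfully" - this is FALSE (a lie) because Henry is a knave.
- Alice (knight) says "Rose is a liar" - this is TRUE because Rose is a knave.
- Tara (knight) says "Henry and I are different types" - this is TRUE because Tara is a knight and Henry is a knave.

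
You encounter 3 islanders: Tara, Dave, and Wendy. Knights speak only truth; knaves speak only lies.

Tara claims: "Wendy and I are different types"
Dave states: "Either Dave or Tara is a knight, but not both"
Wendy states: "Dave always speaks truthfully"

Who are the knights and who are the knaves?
Tara is a knave.
Dave is a knave.
Wendy is a knave.

Verification:
- Tara (knave) says "Wendy and I are different types" - this is FALSE (a lie) because Tara is a knave and Wendy is a knave.
- Dave (knave) says "Either Dave or Tara is a knight, but not both" - this is FALSE (a lie) because Dave is a knave and Tara is a knave.
- Wendy (knave) says "Dave always speaks truthfully" - this is FALSE (a lie) because Dave is a knave.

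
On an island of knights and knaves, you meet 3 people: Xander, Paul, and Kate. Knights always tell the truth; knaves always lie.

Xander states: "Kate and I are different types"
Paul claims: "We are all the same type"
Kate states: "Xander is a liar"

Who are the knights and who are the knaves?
Xander is a knight.
Paul is a knave.
Kate is a knave.

Verification:
- Xander (knight) says "Kate and I are different types" - this is TRUE because Xander is a knight and Kate is a knave.
- Paul (knave) says "We are all the same type" - this is FALSE (a lie) because Xander is a knight and Paul and Kate are knaves.
- Kate (knave) says "Xander is a liar" - this is FALSE (a lie) because Xander is a knight.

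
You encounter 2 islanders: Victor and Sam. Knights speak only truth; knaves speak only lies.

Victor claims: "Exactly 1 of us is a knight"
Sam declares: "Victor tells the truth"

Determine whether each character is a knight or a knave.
Victor is a knave.
Sam is a knave.

Verification:
- Victor (knave) says "Exactly 1 of us is a knight" - this is FALSE (a lie) because there are 0 knights.
- Sam (knave) says "Victor tells the truth" - this is FALSE (a lie) because Victor is a knave.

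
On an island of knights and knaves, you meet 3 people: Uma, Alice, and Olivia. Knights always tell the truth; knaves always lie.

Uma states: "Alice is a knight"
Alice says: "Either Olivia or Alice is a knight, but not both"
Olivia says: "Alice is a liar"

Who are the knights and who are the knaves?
Uma is a knight.
Alice is a knight.
Olivia is a knave.

Verification:
- Uma (knight) says "Alice is a knight" - this is TRUE because Alice is a knight.
- Alice (knight) says "Either Olivia or Alice is a knight, but not both" - this is TRUE because Olivia is a knave and Alice is a knight.
- Olivia (knave) says "Alice is a liar" - this is FALSE (a lie) because Alice is a knight.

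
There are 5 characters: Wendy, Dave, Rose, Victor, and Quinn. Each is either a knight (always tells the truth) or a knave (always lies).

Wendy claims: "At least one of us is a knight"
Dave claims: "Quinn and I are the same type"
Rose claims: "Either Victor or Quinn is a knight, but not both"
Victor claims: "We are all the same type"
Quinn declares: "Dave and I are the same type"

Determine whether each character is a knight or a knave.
Wendy is a knight.
Dave is a knight.
Rose is a knight.
Victor is a knave.
Quinn is a knight.

Verification:
- Wendy (knight) says "At least one of us is a knight" - this is TRUE because Wendy, Dave, Rose, and Quinn are knights.
- Dave (knight) says "Quinn and I are the same type" - this is TRUE because Dave is a knight and Quinn is a knight.
- Rose (knight) says "Either Victor or Quinn is a knight, but not both" - this is TRUE because Victor is a knave and Quinn is a knight.
- Victor (knave) says "We are all the same type" - this is FALSE (a lie) because Wendy, Dave, Rose, and Quinn are knights and Victor is a knave.
- Quinn (knight) says "Dave and I are the same type" - this is TRUE because Quinn is a knight and Dave is a knight.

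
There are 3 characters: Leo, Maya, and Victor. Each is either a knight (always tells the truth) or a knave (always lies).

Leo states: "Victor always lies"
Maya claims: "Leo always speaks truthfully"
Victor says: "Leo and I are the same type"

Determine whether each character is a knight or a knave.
Leo is a knight.
Maya is a knight.
Victor is a knave.

Verification:
- Leo (knight) says "Victor always lies" - this is TRUE because Victor is a knave.
- Maya (knight) says "Leo always speaks truthfully" - this is TRUE because Leo is a knight.
- Victor (knave) says "Leo and I are the same type" - this is FALSE (a lie) because Victor is a knave and Leo is a knight.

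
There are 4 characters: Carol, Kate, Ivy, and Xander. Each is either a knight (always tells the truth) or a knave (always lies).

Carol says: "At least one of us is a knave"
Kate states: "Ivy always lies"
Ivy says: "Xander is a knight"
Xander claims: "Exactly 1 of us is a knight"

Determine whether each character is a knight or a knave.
Carol is a knight.
Kate is a knight.
Ivy is a knave.
Xander is a knave.

Verification:
- Carol (knight) says "At least one of us is a knave" - this is TRUE because Ivy and Xander are knaves.
- Kate (knight) says "Ivy always lies" - this is TRUE because Ivy is a knave.
- Ivy (knave) says "Xander is a knight" - this is FALSE (a lie) because Xander is a knave.
- Xander (knave) says "Exactly 1 of us is a knight" - this is FALSE (a lie) because there are 2 knights.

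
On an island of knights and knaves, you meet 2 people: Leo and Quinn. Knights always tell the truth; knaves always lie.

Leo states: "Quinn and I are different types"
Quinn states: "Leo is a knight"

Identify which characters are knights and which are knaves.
Leo is a knave.
Quinn is a knave.

Verification:
- Leo (knave) says "Quinn and I are different types" - this is FALSE (a lie) because Leo is a knave and Quinn is a knave.
- Quinn (knave) says "Leo is a knight" - this is FALSE (a lie) because Leo is a knave.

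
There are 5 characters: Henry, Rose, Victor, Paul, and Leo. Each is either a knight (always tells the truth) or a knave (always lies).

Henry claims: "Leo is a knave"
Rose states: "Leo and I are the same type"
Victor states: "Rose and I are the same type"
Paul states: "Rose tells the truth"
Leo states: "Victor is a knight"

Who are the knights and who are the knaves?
Henry is a knave.
Rose is a knight.
Victor is a knight.
Paul is a knight.
Leo is a knight.

Verification:
- Henry (knave) says "Leo is a knave" - this is FALSE (a lie) because Leo is a knight.
- Rose (knight) says "Leo and I are the same type" - this is TRUE because Rose is a knight and Leo is a knight.
- Victor (knight) says "Rose and I are the same type" - this is TRUE because Victor is a knight and Rose is a knight.
- Paul (knight) says "Rose tells the truth" - this is TRUE because Rose is a knight.
- Leo (knight) says "Victor is a knight" - this is TRUE because Victor is a knight.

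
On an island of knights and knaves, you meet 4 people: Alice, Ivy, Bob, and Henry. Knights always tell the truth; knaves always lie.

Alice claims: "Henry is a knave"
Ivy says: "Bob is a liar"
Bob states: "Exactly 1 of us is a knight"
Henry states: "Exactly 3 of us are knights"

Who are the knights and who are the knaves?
Alice is a knight.
Ivy is a knight.
Bob is a knave.
Henry is a knave.

Verification:
- Alice (knight) says "Henry is a knave" - this is TRUE because Henry is a knave.
- Ivy (knight) says "Bob is a liar" - this is TRUE because Bob is a knave.
- Bob (knave) says "Exactly 1 of us is a knight" - this is FALSE (a lie) because there are 2 knights.
- Henry (knave) says "Exactly 3 of us are knights" - this is FALSE (a lie) because there are 2 knights.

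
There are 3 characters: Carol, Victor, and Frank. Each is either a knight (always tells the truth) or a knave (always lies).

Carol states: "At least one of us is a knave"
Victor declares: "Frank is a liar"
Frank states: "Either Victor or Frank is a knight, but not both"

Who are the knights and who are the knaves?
Carol is a knight.
Victor is a knave.
Frank is a knight.

Verification:
- Carol (knight) says "At least one of us is a knave" - this is TRUE because Victor is a knave.
- Victor (knave) says "Frank is a liar" - this is FALSE (a lie) because Frank is a knight.
- Frank (knight) says "Either Victor or Frank is a knight, but not both" - this is TRUE because Victor is a knave and Frank is a knight.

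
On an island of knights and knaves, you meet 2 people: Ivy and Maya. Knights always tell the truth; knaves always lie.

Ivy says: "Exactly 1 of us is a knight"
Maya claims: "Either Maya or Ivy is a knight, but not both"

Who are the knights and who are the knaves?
Ivy is a knave.
Maya is a knave.

Verification:
- Ivy (knave) says "Exactly 1 of us is a knight" - this is FALSE (a lie) because there are 0 knights.
- Maya (knave) says "Either Maya or Ivy is a knight, but not both" - this is FALSE (a lie) because Maya is a knave and Ivy is a knave.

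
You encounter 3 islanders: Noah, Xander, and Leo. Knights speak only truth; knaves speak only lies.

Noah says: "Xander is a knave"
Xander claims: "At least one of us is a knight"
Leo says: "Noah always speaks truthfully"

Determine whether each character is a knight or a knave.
Noah is a knave.
Xander is a knight.
Leo is a knave.

Verification:
- Noah (knave) says "Xander is a knave" - this is FALSE (a lie) because Xander is a knight.
- Xander (knight) says "At least one of us is a knight" - this is TRUE because Xander is a knight.
- Leo (knave) says "Noah always speaks truthfully" - this is FALSE (a lie) because Noah is a knave.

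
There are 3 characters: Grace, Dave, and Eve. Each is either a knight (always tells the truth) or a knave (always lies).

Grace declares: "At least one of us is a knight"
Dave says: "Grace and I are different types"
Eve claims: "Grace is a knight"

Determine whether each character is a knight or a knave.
Grace is a knave.
Dave is a knave.
Eve is a knave.

Verification:
- Grace (knave) says "At least one of us is a knight" - this is FALSE (a lie) because no one is a knight.
- Dave (knave) says "Grace and I are different types" - this is FALSE (a lie) because Dave is a knave and Grace is a knave.
- Eve (knave) says "Grace is a knight" - this is FALSE (a lie) because Grace is a knave.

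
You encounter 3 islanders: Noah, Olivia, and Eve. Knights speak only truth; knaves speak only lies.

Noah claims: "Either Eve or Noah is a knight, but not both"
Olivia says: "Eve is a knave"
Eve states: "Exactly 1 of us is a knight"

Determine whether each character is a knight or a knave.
Noah is a knight.
Olivia is a knight.
Eve is a knave.

Verification:
- Noah (knight) says "Either Eve or Noah is a knight, but not both" - this is TRUE because Eve is a knave and Noah is a knight.
- Olivia (knight) says "Eve is a knave" - this is TRUE because Eve is a knave.
- Eve (knave) says "Exactly 1 of us is a knight" - this is FALSE (a lie) because there are 2 knights.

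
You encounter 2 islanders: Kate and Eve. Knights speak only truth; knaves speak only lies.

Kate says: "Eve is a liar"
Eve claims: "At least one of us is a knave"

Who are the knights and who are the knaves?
Kate is a knave.
Eve is a knight.

Verification:
- Kate (knave) says "Eve is a liar" - this is FALSE (a lie) because Eve is a knight.
- Eve (knight) says "At least one of us is a knave" - this is TRUE because Kate is a knave.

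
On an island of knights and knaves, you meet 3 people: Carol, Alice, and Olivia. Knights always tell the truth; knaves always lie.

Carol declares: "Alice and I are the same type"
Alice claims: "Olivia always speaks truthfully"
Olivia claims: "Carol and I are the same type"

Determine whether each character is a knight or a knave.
Carol is a knight.
Alice is a knight.
Olivia is a knight.

Verification:
- Carol (knight) says "Alice and I are the same type" - this is TRUE because Carol is a knight and Alice is a knight.
- Alice (knight) says "Olivia always speaks truthfully" - this is TRUE because Olivia is a knight.
- Olivia (knight) says "Carol and I are the same type" - this is TRUE because Olivia is a knight and Carol is a knight.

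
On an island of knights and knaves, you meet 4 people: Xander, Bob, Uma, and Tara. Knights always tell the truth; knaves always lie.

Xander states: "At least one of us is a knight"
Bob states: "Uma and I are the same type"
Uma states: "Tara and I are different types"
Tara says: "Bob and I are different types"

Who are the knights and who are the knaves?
Xander is a knight.
Bob is a knave.
Uma is a knight.
Tara is a knave.

Verification:
- Xander (knight) says "At least one of us is a knight" - this is TRUE because Xander and Uma are knights.
- Bob (knave) says "Uma and I are the same type" - this is FALSE (a lie) because Bob is a knave and Uma is a knight.
- Uma (knight) says "Tara and I are different types" - this is TRUE because Uma is a knight and Tara is a knave.
- Tara (knave) says "Bob and I are different types" - this is FALSE (a lie) because Tara is a knave and Bob is a knave.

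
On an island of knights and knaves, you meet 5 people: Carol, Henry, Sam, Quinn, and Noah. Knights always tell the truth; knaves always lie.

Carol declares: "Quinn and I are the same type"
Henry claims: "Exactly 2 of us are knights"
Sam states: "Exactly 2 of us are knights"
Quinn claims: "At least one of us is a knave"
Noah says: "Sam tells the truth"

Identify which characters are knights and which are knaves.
Carol is a knave.
Henry is a knave.
Sam is a knave.
Quinn is a knight.
Noah is a knave.

Verification:
- Carol (knave) says "Quinn and I are the same type" - this is FALSE (a lie) because Carol is a knave and Quinn is a knight.
- Henry (knave) says "Exactly 2 of us are knights" - this is FALSE (a lie) because there are 1 knights.
- Sam (knave) says "Exactly 2 of us are knights" - this is FALSE (a lie) because there are 1 knights.
- Quinn (knight) says "At least one of us is a knave" - this is TRUE because Carol, Henry, Sam, and Noah are knaves.
- Noah (knave) says "Sam tells the truth" - this is FALSE (a lie) because Sam is a knave.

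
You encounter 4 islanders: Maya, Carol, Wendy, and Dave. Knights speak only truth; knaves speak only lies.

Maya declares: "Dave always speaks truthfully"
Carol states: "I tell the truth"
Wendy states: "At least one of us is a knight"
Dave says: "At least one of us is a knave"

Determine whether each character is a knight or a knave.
Maya is a knight.
Carol is a knave.
Wendy is a knight.
Dave is a knight.

Verification:
- Maya (knight) says "Dave always speaks truthfully" - this is TRUE because Dave is a knight.
- Carol (knave) says "I tell the truth" - this is FALSE (a lie) because Carol is a knave.
- Wendy (knight) says "At least one of us is a knight" - this is TRUE because Maya, Wendy, and Dave are knights.
- Dave (knight) says "At least one of us is a knave" - this is TRUE because Carol is a knave.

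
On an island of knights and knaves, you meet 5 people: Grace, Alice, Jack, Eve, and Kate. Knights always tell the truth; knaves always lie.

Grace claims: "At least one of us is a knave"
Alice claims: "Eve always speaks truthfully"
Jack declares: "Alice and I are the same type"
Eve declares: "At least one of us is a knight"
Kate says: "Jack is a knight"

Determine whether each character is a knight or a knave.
Grace is a knight.
Alice is a knight.
Jack is a knave.
Eve is a knight.
Kate is a knave.

Verification:
- Grace (knight) says "At least one of us is a knave" - this is TRUE because Jack and Kate are knaves.
- Alice (knight) says "Eve always speaks truthfully" - this is TRUE because Eve is a knight.
- Jack (knave) says "Alice and I are the same type" - this is FALSE (a lie) because Jack is a knave and Alice is a knight.
- Eve (knight) says "At least one of us is a knight" - this is TRUE because Grace, Alice, and Eve are knights.
- Kate (knave) says "Jack is a knight" - this is FALSE (a lie) because Jack is a knave.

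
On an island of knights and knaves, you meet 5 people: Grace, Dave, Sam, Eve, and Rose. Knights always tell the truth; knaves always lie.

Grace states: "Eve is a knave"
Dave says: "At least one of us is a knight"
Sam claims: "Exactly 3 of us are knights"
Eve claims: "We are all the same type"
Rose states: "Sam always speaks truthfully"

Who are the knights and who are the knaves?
Grace is a knight.
Dave is a knight.
Sam is a knave.
Eve is a knave.
Rose is a knave.

Verification:
- Grace (knight) says "Eve is a knave" - this is TRUE because Eve is a knave.
- Dave (knight) says "At least one of us is a knight" - this is TRUE because Grace and Dave are knights.
- Sam (knave) says "Exactly 3 of us are knights" - this is FALSE (a lie) because there are 2 knights.
- Eve (knave) says "We are all the same type" - this is FALSE (a lie) because Grace and Dave are knights and Sam, Eve, and Rose are knaves.
- Rose (knave) says "Sam always speaks truthfully" - this is FALSE (a lie) because Sam is a knave.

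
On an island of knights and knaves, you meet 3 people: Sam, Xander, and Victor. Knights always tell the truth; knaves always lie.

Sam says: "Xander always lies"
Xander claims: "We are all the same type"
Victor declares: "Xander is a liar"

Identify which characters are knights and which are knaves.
Sam is a knight.
Xander is a knave.
Victor is a knight.

Verification:
- Sam (knight) says "Xander always lies" - this is TRUE because Xander is a knave.
- Xander (knave) says "We are all the same type" - this is FALSE (a lie) because Sam and Victor are knights and Xander is a knave.
- Victor (knight) says "Xander is a liar" - this is TRUE because Xander is a knave.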